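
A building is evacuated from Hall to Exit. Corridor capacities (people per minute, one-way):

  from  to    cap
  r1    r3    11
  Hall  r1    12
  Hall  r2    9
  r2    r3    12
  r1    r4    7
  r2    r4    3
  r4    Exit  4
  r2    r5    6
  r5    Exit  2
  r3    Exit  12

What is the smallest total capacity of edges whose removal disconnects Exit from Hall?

Augment Hall→r1→r3→Exit: bottleneck 11, flow now 11.
Augment Hall→r1→r4→Exit: bottleneck 1, flow now 12.
Augment Hall→r2→r3→Exit: bottleneck 1, flow now 13.
Augment Hall→r2→r4→Exit: bottleneck 3, flow now 16.
Augment Hall→r2→r5→Exit: bottleneck 2, flow now 18.
No augmenting path remains; maximum flow = 18.
By max-flow min-cut, the minimum cut capacity equals the max flow.
In the residual graph, reachable from Hall: {Hall, r1, r2, r3, r4, r5}.
Min-cut edges: r3→Exit (12), r4→Exit (4), r5→Exit (2); capacity 12 + 4 + 2 = 18.

18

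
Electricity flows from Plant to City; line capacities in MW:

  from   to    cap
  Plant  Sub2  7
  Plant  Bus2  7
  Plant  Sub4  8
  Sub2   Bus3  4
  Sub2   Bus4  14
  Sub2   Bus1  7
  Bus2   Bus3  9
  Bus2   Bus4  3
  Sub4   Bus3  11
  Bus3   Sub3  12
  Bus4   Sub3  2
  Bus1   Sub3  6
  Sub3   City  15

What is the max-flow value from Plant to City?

Augment Plant→Sub2→Bus3→Sub3→City: bottleneck 4, flow now 4.
Augment Plant→Sub2→Bus4→Sub3→City: bottleneck 2, flow now 6.
Augment Plant→Sub2→Bus1→Sub3→City: bottleneck 1, flow now 7.
Augment Plant→Bus2→Bus3→Sub3→City: bottleneck 7, flow now 14.
Augment Plant→Sub4→Bus3→Sub3→City: bottleneck 1, flow now 15.
No augmenting path remains; maximum flow = 15.
In the residual graph, reachable from Plant: {Plant, Sub2, Bus2, Sub4, Bus3, Bus4, Bus1, Sub3}.
Min-cut edges: Sub3→City (15); capacity 15 = 15.
This cut is saturated, so no flow can exceed 15.

15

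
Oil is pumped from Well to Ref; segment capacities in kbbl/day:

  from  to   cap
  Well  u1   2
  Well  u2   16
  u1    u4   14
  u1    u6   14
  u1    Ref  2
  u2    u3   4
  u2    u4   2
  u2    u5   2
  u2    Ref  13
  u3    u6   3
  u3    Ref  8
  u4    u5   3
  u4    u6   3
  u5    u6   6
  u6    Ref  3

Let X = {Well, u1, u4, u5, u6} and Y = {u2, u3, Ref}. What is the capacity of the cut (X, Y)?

21

Edges leaving {Well, u1, u4, u5, u6}: Well→u2 (16), u1→Ref (2), u6→Ref (3).
Cut capacity = 16 + 2 + 3 = 21.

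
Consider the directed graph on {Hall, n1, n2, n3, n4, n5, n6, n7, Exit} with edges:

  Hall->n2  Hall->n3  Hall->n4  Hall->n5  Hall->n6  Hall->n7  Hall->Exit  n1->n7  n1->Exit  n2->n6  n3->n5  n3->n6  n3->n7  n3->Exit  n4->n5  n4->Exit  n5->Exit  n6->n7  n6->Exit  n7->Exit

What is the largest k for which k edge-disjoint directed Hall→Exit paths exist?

6

Assign every edge capacity 1; by Menger, the answer equals the max flow.
Path Hall→Exit (+1); total 1.
Path Hall→n3→Exit (+1); total 2.
Path Hall→n4→Exit (+1); total 3.
Path Hall→n5→Exit (+1); total 4.
Path Hall→n6→Exit (+1); total 5.
Path Hall→n7→Exit (+1); total 6.
No residual Hall→Exit path; max flow = 6.
Certifying cut of size 6: {Hall→Exit, Hall→n3, Hall→n4, Hall→n5, n6→Exit, n7→Exit}.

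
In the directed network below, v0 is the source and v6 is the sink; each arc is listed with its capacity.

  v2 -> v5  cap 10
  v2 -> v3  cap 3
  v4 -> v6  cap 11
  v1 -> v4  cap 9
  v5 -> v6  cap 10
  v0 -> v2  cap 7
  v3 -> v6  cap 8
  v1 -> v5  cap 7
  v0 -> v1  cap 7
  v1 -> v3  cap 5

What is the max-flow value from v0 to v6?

Augment v0→v1→v3→v6: bottleneck 5, flow now 5.
Augment v0→v1→v4→v6: bottleneck 2, flow now 7.
Augment v0→v2→v3→v6: bottleneck 3, flow now 10.
Augment v0→v2→v5→v6: bottleneck 4, flow now 14.
No augmenting path remains; maximum flow = 14.
In the residual graph, reachable from v0: {v0}.
Min-cut edges: v0→v1 (7), v0→v2 (7); capacity 7 + 7 = 14.
This cut is saturated, so no flow can exceed 14.

14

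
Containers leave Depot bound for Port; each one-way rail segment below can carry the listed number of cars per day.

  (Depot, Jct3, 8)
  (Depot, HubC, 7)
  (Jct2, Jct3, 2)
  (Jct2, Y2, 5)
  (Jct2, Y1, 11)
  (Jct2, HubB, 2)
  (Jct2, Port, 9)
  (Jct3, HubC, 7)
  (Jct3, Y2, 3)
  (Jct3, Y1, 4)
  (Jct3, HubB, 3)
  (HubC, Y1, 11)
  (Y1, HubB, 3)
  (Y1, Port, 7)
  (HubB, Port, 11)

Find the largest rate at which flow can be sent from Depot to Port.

13

Augment Depot→Jct3→Y1→Port: bottleneck 4, flow now 4.
Augment Depot→Jct3→HubB→Port: bottleneck 3, flow now 7.
Augment Depot→HubC→Y1→Port: bottleneck 3, flow now 10.
Augment Depot→HubC→Y1→HubB→Port: bottleneck 3, flow now 13.
No augmenting path remains; maximum flow = 13.
In the residual graph, reachable from Depot: {Depot, Jct3, HubC, Y2, Y1}.
Min-cut edges: Jct3→HubB (3), Y1→HubB (3), Y1→Port (7); capacity 3 + 3 + 7 = 13.
This cut is saturated, so no flow can exceed 13.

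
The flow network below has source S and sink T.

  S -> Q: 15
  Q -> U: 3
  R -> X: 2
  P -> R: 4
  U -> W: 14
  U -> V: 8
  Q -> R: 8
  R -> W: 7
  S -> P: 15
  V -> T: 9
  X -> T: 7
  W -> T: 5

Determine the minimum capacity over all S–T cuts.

Augment S→P→R→W→T: bottleneck 4, flow now 4.
Augment S→Q→R→W→T: bottleneck 1, flow now 5.
Augment S→Q→R→X→T: bottleneck 2, flow now 7.
Augment S→Q→U→V→T: bottleneck 3, flow now 10.
No augmenting path remains; maximum flow = 10.
By max-flow min-cut, the minimum cut capacity equals the max flow.
In the residual graph, reachable from S: {S, P, Q, R, W}.
Min-cut edges: Q→U (3), R→X (2), W→T (5); capacity 3 + 2 + 5 = 10.

10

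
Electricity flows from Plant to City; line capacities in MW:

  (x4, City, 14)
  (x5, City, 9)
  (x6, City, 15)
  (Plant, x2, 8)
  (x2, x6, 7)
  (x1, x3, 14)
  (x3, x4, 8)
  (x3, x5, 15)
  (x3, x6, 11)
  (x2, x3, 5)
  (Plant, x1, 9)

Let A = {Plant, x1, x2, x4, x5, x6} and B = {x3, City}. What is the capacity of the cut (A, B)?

57

Edges leaving {Plant, x1, x2, x4, x5, x6}: x1→x3 (14), x2→x3 (5), x4→City (14), x5→City (9), x6→City (15).
Cut capacity = 14 + 5 + 14 + 9 + 15 = 57.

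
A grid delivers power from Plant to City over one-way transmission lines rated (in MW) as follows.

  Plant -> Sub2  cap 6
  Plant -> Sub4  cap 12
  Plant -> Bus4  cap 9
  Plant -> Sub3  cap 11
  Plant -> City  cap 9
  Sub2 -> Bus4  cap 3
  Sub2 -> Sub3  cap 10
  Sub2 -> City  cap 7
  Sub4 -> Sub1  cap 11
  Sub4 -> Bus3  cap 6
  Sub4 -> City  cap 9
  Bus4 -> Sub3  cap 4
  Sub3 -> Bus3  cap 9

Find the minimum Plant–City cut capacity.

24

Augment Plant→City: bottleneck 9, flow now 9.
Augment Plant→Sub2→City: bottleneck 6, flow now 15.
Augment Plant→Sub4→City: bottleneck 9, flow now 24.
No augmenting path remains; maximum flow = 24.
By max-flow min-cut, the minimum cut capacity equals the max flow.
In the residual graph, reachable from Plant: {Plant, Sub4, Bus4, Sub1, Sub3, Bus3}.
Min-cut edges: Plant→Sub2 (6), Plant→City (9), Sub4→City (9); capacity 6 + 9 + 9 = 24.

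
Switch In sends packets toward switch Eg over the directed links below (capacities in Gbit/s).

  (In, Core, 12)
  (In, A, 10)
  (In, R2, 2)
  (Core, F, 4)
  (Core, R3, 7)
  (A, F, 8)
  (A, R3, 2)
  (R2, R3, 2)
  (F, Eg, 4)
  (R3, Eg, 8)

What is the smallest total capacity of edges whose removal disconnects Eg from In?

Augment In→Core→F→Eg: bottleneck 4, flow now 4.
Augment In→Core→R3→Eg: bottleneck 7, flow now 11.
Augment In→A→R3→Eg: bottleneck 1, flow now 12.
No augmenting path remains; maximum flow = 12.
By max-flow min-cut, the minimum cut capacity equals the max flow.
In the residual graph, reachable from In: {In, Core, A, R2, F, R3}.
Min-cut edges: F→Eg (4), R3→Eg (8); capacity 4 + 8 = 12.

12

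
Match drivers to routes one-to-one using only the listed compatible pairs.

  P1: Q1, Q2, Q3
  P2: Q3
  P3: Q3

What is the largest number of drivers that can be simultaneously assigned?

Unit-capacity flow: source→left, listed edges, right→sink; max matching = max flow.
Augmenting path P1→Q1 (+1); matched 1.
Augmenting path P2→Q3 (+1); matched 2.
No augmenting path remains; maximum matching = 2.
König certificate: {P1, Q3} is a vertex cover of size 2 (every listed pair touches it), so no matching can be larger.

2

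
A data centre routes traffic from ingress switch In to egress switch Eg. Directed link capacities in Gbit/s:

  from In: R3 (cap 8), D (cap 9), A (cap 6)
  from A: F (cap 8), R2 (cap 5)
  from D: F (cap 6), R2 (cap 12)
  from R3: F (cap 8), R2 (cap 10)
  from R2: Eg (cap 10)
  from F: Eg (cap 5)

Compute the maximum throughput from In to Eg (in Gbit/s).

Augment In→A→R2→Eg: bottleneck 5, flow now 5.
Augment In→A→F→Eg: bottleneck 1, flow now 6.
Augment In→D→R2→Eg: bottleneck 5, flow now 11.
Augment In→D→F→Eg: bottleneck 4, flow now 15.
No augmenting path remains; maximum flow = 15.
In the residual graph, reachable from In: {In, A, D, R3, R2, F}.
Min-cut edges: R2→Eg (10), F→Eg (5); capacity 10 + 5 = 15.
This cut is saturated, so no flow can exceed 15.

15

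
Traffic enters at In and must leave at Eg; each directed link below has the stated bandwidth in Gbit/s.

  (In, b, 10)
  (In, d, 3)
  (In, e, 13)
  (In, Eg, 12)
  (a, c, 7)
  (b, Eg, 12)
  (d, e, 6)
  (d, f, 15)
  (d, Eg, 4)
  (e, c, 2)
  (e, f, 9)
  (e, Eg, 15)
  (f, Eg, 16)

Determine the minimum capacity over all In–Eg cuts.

38

Augment In→Eg: bottleneck 12, flow now 12.
Augment In→b→Eg: bottleneck 10, flow now 22.
Augment In→d→Eg: bottleneck 3, flow now 25.
Augment In→e→Eg: bottleneck 13, flow now 38.
No augmenting path remains; maximum flow = 38.
By max-flow min-cut, the minimum cut capacity equals the max flow.
In the residual graph, reachable from In: {In}.
Min-cut edges: In→b (10), In→d (3), In→e (13), In→Eg (12); capacity 10 + 3 + 13 + 12 = 38.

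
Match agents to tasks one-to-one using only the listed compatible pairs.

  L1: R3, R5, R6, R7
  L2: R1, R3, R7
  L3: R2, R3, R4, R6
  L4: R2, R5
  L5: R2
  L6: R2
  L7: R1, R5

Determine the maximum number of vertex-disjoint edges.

6

Unit-capacity flow: source→left, listed edges, right→sink; max matching = max flow.
Augmenting path L1→R3 (+1); matched 1.
Augmenting path L2→R1 (+1); matched 2.
Augmenting path L3→R2 (+1); matched 3.
Augmenting path L4→R5 (+1); matched 4.
Augmenting path L5→R2→L3→R4 (+1); matched 5.
Augmenting path L7→R1→L2→R7 (+1); matched 6.
No augmenting path remains; maximum matching = 6.
König certificate: {L1, L2, L3, L4, L7, R2} is a vertex cover of size 6 (every listed pair touches it), so no matching can be larger.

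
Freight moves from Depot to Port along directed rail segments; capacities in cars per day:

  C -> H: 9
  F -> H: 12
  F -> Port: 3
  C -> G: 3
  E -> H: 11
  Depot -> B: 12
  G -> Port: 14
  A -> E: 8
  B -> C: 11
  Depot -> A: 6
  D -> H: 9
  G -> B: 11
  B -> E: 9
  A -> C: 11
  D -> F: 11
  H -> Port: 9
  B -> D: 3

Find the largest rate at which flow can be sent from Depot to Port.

15

Augment Depot→A→C→G→Port: bottleneck 3, flow now 3.
Augment Depot→A→C→H→Port: bottleneck 3, flow now 6.
Augment Depot→B→C→H→Port: bottleneck 6, flow now 12.
Augment Depot→B→D→F→Port: bottleneck 3, flow now 15.
No augmenting path remains; maximum flow = 15.
In the residual graph, reachable from Depot: {Depot, A, B, C, E, H}.
Min-cut edges: B→D (3), C→G (3), H→Port (9); capacity 3 + 3 + 9 = 15.
This cut is saturated, so no flow can exceed 15.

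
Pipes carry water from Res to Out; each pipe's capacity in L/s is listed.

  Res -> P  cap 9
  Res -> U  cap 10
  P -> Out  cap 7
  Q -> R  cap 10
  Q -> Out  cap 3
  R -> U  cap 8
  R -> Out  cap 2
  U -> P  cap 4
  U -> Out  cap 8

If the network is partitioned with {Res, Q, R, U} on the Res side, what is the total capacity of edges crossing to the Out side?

26

Edges leaving {Res, Q, R, U}: Res→P (9), Q→Out (3), R→Out (2), U→P (4), U→Out (8).
Cut capacity = 9 + 3 + 2 + 4 + 8 = 26.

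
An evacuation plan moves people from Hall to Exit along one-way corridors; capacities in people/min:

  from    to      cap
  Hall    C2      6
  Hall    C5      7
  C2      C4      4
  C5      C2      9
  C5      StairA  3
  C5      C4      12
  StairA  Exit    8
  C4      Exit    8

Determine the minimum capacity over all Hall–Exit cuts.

Augment Hall→C2→C4→Exit: bottleneck 4, flow now 4.
Augment Hall→C5→StairA→Exit: bottleneck 3, flow now 7.
Augment Hall→C5→C4→Exit: bottleneck 4, flow now 11.
No augmenting path remains; maximum flow = 11.
By max-flow min-cut, the minimum cut capacity equals the max flow.
In the residual graph, reachable from Hall: {Hall, C2}.
Min-cut edges: Hall→C5 (7), C2→C4 (4); capacity 7 + 4 = 11.

11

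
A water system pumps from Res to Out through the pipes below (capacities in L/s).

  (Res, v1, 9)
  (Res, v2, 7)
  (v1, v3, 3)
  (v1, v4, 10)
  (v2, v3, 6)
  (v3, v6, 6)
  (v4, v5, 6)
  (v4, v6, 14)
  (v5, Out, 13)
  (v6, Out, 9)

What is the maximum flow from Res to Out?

15

Augment Res→v1→v3→v6→Out: bottleneck 3, flow now 3.
Augment Res→v1→v4→v5→Out: bottleneck 6, flow now 9.
Augment Res→v2→v3→v6→Out: bottleneck 3, flow now 12.
Augment Res→v2→v3→v1→v4→v6→Out: bottleneck 3, flow now 15. (uses reverse residual edge)
No augmenting path remains; maximum flow = 15.
In the residual graph, reachable from Res: {Res, v2}.
Min-cut edges: Res→v1 (9), v2→v3 (6); capacity 9 + 6 = 15.
This cut is saturated, so no flow can exceed 15.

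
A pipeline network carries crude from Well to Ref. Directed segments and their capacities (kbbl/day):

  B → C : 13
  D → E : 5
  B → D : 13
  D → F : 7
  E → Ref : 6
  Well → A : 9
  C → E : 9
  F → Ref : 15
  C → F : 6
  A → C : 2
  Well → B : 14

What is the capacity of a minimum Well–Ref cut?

Augment Well→A→C→E→Ref: bottleneck 2, flow now 2.
Augment Well→B→C→E→Ref: bottleneck 4, flow now 6.
Augment Well→B→C→F→Ref: bottleneck 6, flow now 12.
Augment Well→B→D→F→Ref: bottleneck 4, flow now 16.
No augmenting path remains; maximum flow = 16.
By max-flow min-cut, the minimum cut capacity equals the max flow.
In the residual graph, reachable from Well: {Well, A}.
Min-cut edges: Well→B (14), A→C (2); capacity 14 + 2 = 16.

16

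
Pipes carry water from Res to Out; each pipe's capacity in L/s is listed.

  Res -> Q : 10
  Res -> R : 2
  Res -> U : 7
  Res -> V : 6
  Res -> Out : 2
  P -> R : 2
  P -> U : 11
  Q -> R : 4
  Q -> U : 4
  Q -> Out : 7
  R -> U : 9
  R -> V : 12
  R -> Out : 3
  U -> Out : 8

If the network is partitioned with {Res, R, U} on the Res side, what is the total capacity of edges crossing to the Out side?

Edges leaving {Res, R, U}: Res→Q (10), Res→V (6), Res→Out (2), R→V (12), R→Out (3), U→Out (8).
Cut capacity = 10 + 6 + 2 + 12 + 3 + 8 = 41.

41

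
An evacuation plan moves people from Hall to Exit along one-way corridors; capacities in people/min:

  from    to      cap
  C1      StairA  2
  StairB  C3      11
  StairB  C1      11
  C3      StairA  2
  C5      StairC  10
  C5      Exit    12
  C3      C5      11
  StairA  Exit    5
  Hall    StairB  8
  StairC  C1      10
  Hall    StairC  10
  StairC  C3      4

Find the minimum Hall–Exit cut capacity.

14

Augment Hall→StairC→C3→StairA→Exit: bottleneck 2, flow now 2.
Augment Hall→StairC→C3→C5→Exit: bottleneck 2, flow now 4.
Augment Hall→StairC→C1→StairA→Exit: bottleneck 2, flow now 6.
Augment Hall→StairB→C3→C5→Exit: bottleneck 8, flow now 14.
No augmenting path remains; maximum flow = 14.
By max-flow min-cut, the minimum cut capacity equals the max flow.
In the residual graph, reachable from Hall: {Hall, StairC, C1}.
Min-cut edges: Hall→StairB (8), StairC→C3 (4), C1→StairA (2); capacity 8 + 4 + 2 = 14.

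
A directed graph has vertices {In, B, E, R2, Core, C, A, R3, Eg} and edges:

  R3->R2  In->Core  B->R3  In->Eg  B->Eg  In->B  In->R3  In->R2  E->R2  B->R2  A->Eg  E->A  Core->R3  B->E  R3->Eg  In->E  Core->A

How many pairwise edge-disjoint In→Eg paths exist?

Assign every edge capacity 1; by Menger, the answer equals the max flow.
Path In→Eg (+1); total 1.
Path In→B→Eg (+1); total 2.
Path In→R3→Eg (+1); total 3.
Path In→E→A→Eg (+1); total 4.
No residual In→Eg path; max flow = 4.
Certifying cut of size 4: {A→Eg, In→B, In→Eg, R3→Eg}.

4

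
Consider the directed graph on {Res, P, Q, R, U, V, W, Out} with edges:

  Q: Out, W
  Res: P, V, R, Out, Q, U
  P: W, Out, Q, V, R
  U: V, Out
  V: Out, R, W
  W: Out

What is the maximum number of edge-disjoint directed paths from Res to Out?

5

Assign every edge capacity 1; by Menger, the answer equals the max flow.
Path Res→Out (+1); total 1.
Path Res→P→Out (+1); total 2.
Path Res→Q→Out (+1); total 3.
Path Res→U→Out (+1); total 4.
Path Res→V→Out (+1); total 5.
No residual Res→Out path; max flow = 5.
Certifying cut of size 5: {Res→Out, Res→P, Res→Q, Res→U, Res→V}.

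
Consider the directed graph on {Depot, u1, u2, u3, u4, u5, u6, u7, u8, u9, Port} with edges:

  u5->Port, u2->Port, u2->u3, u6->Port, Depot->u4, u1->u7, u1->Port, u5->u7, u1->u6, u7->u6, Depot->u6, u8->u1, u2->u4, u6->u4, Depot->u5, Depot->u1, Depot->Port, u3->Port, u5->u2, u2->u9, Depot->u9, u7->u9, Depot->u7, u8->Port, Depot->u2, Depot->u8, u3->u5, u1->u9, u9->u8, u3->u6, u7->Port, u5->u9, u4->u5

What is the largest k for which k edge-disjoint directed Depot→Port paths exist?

Assign every edge capacity 1; by Menger, the answer equals the max flow.
Path Depot→Port (+1); total 1.
Path Depot→u1→Port (+1); total 2.
Path Depot→u2→Port (+1); total 3.
Path Depot→u5→Port (+1); total 4.
Path Depot→u6→Port (+1); total 5.
Path Depot→u7→Port (+1); total 6.
Path Depot→u8→Port (+1); total 7.
Path Depot→u4→u5→u2→u3→Port (+1); total 8.
No residual Depot→Port path; max flow = 8.
Certifying cut of size 8: {Depot→Port, Depot→u2, Depot→u5, u1→Port, u4→u5, u6→Port, u7→Port, u8→Port}.

8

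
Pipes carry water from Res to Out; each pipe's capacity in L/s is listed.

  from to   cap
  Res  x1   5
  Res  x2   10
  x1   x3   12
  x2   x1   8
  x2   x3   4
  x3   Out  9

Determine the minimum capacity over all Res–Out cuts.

9

Augment Res→x1→x3→Out: bottleneck 5, flow now 5.
Augment Res→x2→x3→Out: bottleneck 4, flow now 9.
No augmenting path remains; maximum flow = 9.
By max-flow min-cut, the minimum cut capacity equals the max flow.
In the residual graph, reachable from Res: {Res, x1, x2, x3}.
Min-cut edges: x3→Out (9); capacity 9 = 9.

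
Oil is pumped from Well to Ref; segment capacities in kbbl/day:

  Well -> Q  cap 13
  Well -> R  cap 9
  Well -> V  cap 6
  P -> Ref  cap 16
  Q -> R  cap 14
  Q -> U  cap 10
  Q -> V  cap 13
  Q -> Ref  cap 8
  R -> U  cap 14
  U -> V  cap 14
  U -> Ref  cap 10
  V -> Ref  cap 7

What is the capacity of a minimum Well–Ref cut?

Augment Well→Q→Ref: bottleneck 8, flow now 8.
Augment Well→V→Ref: bottleneck 6, flow now 14.
Augment Well→Q→U→Ref: bottleneck 5, flow now 19.
Augment Well→R→U→Ref: bottleneck 5, flow now 24.
Augment Well→R→U→V→Ref: bottleneck 1, flow now 25.
No augmenting path remains; maximum flow = 25.
By max-flow min-cut, the minimum cut capacity equals the max flow.
In the residual graph, reachable from Well: {Well, Q, R, U, V}.
Min-cut edges: Q→Ref (8), U→Ref (10), V→Ref (7); capacity 8 + 10 + 7 = 25.

25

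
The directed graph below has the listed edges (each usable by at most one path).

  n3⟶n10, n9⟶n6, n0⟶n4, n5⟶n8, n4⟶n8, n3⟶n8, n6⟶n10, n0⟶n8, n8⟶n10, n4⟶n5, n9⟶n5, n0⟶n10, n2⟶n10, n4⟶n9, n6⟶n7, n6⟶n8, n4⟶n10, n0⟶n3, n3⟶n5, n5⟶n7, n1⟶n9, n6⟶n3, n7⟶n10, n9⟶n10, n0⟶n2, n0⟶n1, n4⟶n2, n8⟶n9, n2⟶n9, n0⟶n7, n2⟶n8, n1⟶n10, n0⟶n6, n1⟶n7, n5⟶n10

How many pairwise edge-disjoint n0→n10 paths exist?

8

Assign every edge capacity 1; by Menger, the answer equals the max flow.
Path n0→n10 (+1); total 1.
Path n0→n1→n10 (+1); total 2.
Path n0→n2→n10 (+1); total 3.
Path n0→n3→n10 (+1); total 4.
Path n0→n4→n10 (+1); total 5.
Path n0→n6→n10 (+1); total 6.
Path n0→n7→n10 (+1); total 7.
Path n0→n8→n10 (+1); total 8.
No residual n0→n10 path; max flow = 8.
Certifying cut of size 8: {n0→n1, n0→n10, n0→n2, n0→n3, n0→n4, n0→n6, n0→n7, n0→n8}.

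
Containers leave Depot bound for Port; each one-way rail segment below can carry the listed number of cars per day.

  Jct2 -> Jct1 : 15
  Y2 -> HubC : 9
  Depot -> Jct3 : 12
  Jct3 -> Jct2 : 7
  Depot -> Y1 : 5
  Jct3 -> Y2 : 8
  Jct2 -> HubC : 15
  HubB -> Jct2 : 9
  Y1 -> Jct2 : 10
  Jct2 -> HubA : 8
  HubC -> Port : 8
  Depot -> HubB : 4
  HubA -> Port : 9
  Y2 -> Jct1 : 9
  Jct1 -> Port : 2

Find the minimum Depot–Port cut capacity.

Augment Depot→Jct3→Jct2→HubA→Port: bottleneck 7, flow now 7.
Augment Depot→Jct3→Y2→Jct1→Port: bottleneck 2, flow now 9.
Augment Depot→Jct3→Y2→HubC→Port: bottleneck 3, flow now 12.
Augment Depot→Y1→Jct2→HubA→Port: bottleneck 1, flow now 13.
Augment Depot→Y1→Jct2→HubC→Port: bottleneck 4, flow now 17.
Augment Depot→HubB→Jct2→HubC→Port: bottleneck 1, flow now 18.
No augmenting path remains; maximum flow = 18.
By max-flow min-cut, the minimum cut capacity equals the max flow.
In the residual graph, reachable from Depot: {Depot, Jct3, Y1, HubB, Jct2, Y2, Jct1, HubC}.
Min-cut edges: Jct2→HubA (8), Jct1→Port (2), HubC→Port (8); capacity 8 + 2 + 8 = 18.

18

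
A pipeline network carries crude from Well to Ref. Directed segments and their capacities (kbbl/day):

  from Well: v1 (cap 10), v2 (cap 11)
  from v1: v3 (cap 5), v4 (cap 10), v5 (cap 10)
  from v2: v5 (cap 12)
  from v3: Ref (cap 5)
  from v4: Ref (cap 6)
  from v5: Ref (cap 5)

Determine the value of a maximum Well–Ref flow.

15

Augment Well→v1→v3→Ref: bottleneck 5, flow now 5.
Augment Well→v1→v4→Ref: bottleneck 5, flow now 10.
Augment Well→v2→v5→Ref: bottleneck 5, flow now 15.
No augmenting path remains; maximum flow = 15.
In the residual graph, reachable from Well: {Well, v2, v5}.
Min-cut edges: Well→v1 (10), v5→Ref (5); capacity 10 + 5 = 15.
This cut is saturated, so no flow can exceed 15.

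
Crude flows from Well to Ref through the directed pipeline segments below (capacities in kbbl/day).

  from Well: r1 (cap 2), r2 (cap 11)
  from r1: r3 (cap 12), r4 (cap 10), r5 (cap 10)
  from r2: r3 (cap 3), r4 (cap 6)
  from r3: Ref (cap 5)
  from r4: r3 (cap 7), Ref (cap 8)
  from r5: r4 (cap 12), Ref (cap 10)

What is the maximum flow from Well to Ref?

11

Augment Well→r1→r3→Ref: bottleneck 2, flow now 2.
Augment Well→r2→r3→Ref: bottleneck 3, flow now 5.
Augment Well→r2→r4→Ref: bottleneck 6, flow now 11.
No augmenting path remains; maximum flow = 11.
In the residual graph, reachable from Well: {Well, r2}.
Min-cut edges: Well→r1 (2), r2→r3 (3), r2→r4 (6); capacity 2 + 3 + 6 = 11.
This cut is saturated, so no flow can exceed 11.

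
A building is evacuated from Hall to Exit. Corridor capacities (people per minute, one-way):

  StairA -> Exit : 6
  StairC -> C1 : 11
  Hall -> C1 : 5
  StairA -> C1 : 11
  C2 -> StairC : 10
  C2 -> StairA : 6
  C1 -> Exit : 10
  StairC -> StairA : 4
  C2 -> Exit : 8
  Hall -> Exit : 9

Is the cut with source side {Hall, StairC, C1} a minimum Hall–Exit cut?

Given cut capacity: 9 + 4 + 10 = 23.
Augment Hall→Exit: bottleneck 9, flow now 9.
Augment Hall→C1→Exit: bottleneck 5, flow now 14.
No augmenting path remains; maximum flow = 14.
In the residual graph, reachable from Hall: {Hall}.
Min-cut edges: Hall→C1 (5), Hall→Exit (9); capacity 5 + 9 = 14.
Cut capacity 23 exceeds the max flow 14, so it is not minimum.

No — its capacity is 23, but the minimum cut has capacity 14.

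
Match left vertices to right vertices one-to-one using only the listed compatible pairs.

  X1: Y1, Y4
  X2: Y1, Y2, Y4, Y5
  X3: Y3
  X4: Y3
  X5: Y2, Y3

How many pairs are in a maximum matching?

Unit-capacity flow: source→left, listed edges, right→sink; max matching = max flow.
Augmenting path X1→Y1 (+1); matched 1.
Augmenting path X2→Y2 (+1); matched 2.
Augmenting path X3→Y3 (+1); matched 3.
Augmenting path X5→Y2→X2→Y4 (+1); matched 4.
No augmenting path remains; maximum matching = 4.
König certificate: {X1, X2, X5, Y3} is a vertex cover of size 4 (every listed pair touches it), so no matching can be larger.

4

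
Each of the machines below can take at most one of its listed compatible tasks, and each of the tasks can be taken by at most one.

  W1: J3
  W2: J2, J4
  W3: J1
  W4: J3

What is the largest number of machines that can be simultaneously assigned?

Unit-capacity flow: source→left, listed edges, right→sink; max matching = max flow.
Augmenting path W1→J3 (+1); matched 1.
Augmenting path W2→J2 (+1); matched 2.
Augmenting path W3→J1 (+1); matched 3.
No augmenting path remains; maximum matching = 3.
König certificate: {W2, W3, J3} is a vertex cover of size 3 (every listed pair touches it), so no matching can be larger.

3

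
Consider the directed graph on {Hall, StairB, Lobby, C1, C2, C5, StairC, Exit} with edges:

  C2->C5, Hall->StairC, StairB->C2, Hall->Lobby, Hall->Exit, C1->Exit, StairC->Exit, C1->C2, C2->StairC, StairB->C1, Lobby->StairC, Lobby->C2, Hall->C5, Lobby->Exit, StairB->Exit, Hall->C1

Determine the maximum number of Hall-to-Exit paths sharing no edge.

Assign every edge capacity 1; by Menger, the answer equals the max flow.
Path Hall→Exit (+1); total 1.
Path Hall→Lobby→Exit (+1); total 2.
Path Hall→C1→Exit (+1); total 3.
Path Hall→StairC→Exit (+1); total 4.
No residual Hall→Exit path; max flow = 4.
Certifying cut of size 4: {Hall→C1, Hall→Exit, Hall→Lobby, Hall→StairC}.

4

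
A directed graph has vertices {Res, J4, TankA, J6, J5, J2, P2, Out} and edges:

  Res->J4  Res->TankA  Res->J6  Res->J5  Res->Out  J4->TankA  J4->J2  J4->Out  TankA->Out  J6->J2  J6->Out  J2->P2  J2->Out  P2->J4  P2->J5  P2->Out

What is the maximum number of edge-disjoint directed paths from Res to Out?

Assign every edge capacity 1; by Menger, the answer equals the max flow.
Path Res→Out (+1); total 1.
Path Res→J4→Out (+1); total 2.
Path Res→TankA→Out (+1); total 3.
Path Res→J6→Out (+1); total 4.
No residual Res→Out path; max flow = 4.
Certifying cut of size 4: {Res→J4, Res→J6, Res→Out, Res→TankA}.

4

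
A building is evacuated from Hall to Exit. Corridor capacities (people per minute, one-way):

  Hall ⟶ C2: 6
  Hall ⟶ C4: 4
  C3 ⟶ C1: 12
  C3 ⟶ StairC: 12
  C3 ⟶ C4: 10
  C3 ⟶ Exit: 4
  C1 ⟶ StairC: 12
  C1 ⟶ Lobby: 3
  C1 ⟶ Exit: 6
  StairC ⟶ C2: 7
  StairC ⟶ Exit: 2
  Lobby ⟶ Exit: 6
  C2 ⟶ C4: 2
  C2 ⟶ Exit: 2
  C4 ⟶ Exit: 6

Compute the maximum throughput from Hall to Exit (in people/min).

Augment Hall→C2→Exit: bottleneck 2, flow now 2.
Augment Hall→C4→Exit: bottleneck 4, flow now 6.
Augment Hall→C2→C4→Exit: bottleneck 2, flow now 8.
No augmenting path remains; maximum flow = 8.
In the residual graph, reachable from Hall: {Hall, C2}.
Min-cut edges: Hall→C4 (4), C2→C4 (2), C2→Exit (2); capacity 4 + 2 + 2 = 8.
This cut is saturated, so no flow can exceed 8.

8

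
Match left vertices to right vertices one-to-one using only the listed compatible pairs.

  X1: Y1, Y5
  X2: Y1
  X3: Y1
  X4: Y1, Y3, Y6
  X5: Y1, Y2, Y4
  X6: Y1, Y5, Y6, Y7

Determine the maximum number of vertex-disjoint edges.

5

Unit-capacity flow: source→left, listed edges, right→sink; max matching = max flow.
Augmenting path X1→Y1 (+1); matched 1.
Augmenting path X4→Y3 (+1); matched 2.
Augmenting path X5→Y2 (+1); matched 3.
Augmenting path X6→Y5 (+1); matched 4.
Augmenting path X2→Y1→X1→Y5→X6→Y6 (+1); matched 5.
No augmenting path remains; maximum matching = 5.
König certificate: {X1, X4, X5, X6, Y1} is a vertex cover of size 5 (every listed pair touches it), so no matching can be larger.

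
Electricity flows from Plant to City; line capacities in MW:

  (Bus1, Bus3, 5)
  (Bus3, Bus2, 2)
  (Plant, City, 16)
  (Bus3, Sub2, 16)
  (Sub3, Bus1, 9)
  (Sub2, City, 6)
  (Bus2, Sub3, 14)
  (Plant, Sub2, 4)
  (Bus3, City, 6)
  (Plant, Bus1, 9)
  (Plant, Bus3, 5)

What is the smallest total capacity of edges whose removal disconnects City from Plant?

28

Augment Plant→City: bottleneck 16, flow now 16.
Augment Plant→Bus3→City: bottleneck 5, flow now 21.
Augment Plant→Sub2→City: bottleneck 4, flow now 25.
Augment Plant→Bus1→Bus3→City: bottleneck 1, flow now 26.
Augment Plant→Bus1→Bus3→Sub2→City: bottleneck 2, flow now 28.
No augmenting path remains; maximum flow = 28.
By max-flow min-cut, the minimum cut capacity equals the max flow.
In the residual graph, reachable from Plant: {Plant, Bus3, Bus2, Sub3, Sub2, Bus1}.
Min-cut edges: Plant→City (16), Bus3→City (6), Sub2→City (6); capacity 16 + 6 + 6 = 28.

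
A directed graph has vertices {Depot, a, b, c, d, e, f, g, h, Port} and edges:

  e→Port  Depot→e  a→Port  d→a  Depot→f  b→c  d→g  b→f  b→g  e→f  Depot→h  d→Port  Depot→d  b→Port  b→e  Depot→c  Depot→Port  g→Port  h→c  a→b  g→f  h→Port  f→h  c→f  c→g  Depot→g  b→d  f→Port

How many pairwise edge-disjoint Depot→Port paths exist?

Assign every edge capacity 1; by Menger, the answer equals the max flow.
Path Depot→Port (+1); total 1.
Path Depot→d→Port (+1); total 2.
Path Depot→e→Port (+1); total 3.
Path Depot→f→Port (+1); total 4.
Path Depot→g→Port (+1); total 5.
Path Depot→h→Port (+1); total 6.
No residual Depot→Port path; max flow = 6.
Certifying cut of size 6: {Depot→Port, Depot→d, Depot→e, f→Port, g→Port, h→Port}.

6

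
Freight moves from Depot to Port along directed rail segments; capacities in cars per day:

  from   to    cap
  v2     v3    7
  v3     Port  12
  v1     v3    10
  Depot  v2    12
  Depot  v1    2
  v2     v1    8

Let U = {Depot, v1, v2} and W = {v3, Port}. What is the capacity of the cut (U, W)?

Edges leaving {Depot, v1, v2}: v1→v3 (10), v2→v3 (7).
Cut capacity = 10 + 7 = 17.

17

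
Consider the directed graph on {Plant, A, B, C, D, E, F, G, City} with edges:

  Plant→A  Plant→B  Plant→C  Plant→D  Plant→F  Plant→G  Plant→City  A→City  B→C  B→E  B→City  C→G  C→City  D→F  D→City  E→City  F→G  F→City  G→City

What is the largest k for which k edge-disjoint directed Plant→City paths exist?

7

Assign every edge capacity 1; by Menger, the answer equals the max flow.
Path Plant→City (+1); total 1.
Path Plant→A→City (+1); total 2.
Path Plant→B→City (+1); total 3.
Path Plant→C→City (+1); total 4.
Path Plant→D→City (+1); total 5.
Path Plant→F→City (+1); total 6.
Path Plant→G→City (+1); total 7.
No residual Plant→City path; max flow = 7.
Certifying cut of size 7: {Plant→A, Plant→B, Plant→C, Plant→City, Plant→D, Plant→F, Plant→G}.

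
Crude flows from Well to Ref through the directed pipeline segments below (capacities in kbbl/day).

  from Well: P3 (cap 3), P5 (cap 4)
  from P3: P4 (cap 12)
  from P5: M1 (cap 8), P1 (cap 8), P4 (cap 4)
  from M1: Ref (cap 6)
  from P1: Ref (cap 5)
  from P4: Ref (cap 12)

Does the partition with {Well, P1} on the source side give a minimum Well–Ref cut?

No — its capacity is 12, but the minimum cut has capacity 7.

Given cut capacity: 3 + 4 + 5 = 12.
Augment Well→P3→P4→Ref: bottleneck 3, flow now 3.
Augment Well→P5→M1→Ref: bottleneck 4, flow now 7.
No augmenting path remains; maximum flow = 7.
In the residual graph, reachable from Well: {Well}.
Min-cut edges: Well→P3 (3), Well→P5 (4); capacity 3 + 4 = 7.
Cut capacity 12 exceeds the max flow 7, so it is not minimum.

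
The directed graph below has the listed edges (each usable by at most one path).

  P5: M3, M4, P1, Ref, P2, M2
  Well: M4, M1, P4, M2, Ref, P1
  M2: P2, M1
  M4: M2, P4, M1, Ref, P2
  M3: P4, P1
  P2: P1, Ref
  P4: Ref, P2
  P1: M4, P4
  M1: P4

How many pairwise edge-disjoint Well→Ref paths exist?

4

Assign every edge capacity 1; by Menger, the answer equals the max flow.
Path Well→Ref (+1); total 1.
Path Well→M4→Ref (+1); total 2.
Path Well→P4→Ref (+1); total 3.
Path Well→M2→P2→Ref (+1); total 4.
No residual Well→Ref path; max flow = 4.
Certifying cut of size 4: {M4→Ref, P2→Ref, P4→Ref, Well→Ref}.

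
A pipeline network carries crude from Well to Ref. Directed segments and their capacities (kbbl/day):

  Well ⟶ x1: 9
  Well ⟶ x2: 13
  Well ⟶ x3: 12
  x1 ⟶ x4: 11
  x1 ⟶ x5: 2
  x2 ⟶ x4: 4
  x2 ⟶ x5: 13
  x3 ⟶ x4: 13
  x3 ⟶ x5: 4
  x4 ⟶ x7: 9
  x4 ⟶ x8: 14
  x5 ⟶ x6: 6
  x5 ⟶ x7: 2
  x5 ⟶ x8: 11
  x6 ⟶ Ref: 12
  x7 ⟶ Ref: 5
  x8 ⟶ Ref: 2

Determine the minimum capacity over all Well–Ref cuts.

Augment Well→x1→x4→x7→Ref: bottleneck 5, flow now 5.
Augment Well→x1→x4→x8→Ref: bottleneck 2, flow now 7.
Augment Well→x1→x5→x6→Ref: bottleneck 2, flow now 9.
Augment Well→x2→x5→x6→Ref: bottleneck 4, flow now 13.
No augmenting path remains; maximum flow = 13.
By max-flow min-cut, the minimum cut capacity equals the max flow.
In the residual graph, reachable from Well: {Well, x1, x2, x3, x4, x5, x7, x8}.
Min-cut edges: x5→x6 (6), x7→Ref (5), x8→Ref (2); capacity 6 + 5 + 2 = 13.

13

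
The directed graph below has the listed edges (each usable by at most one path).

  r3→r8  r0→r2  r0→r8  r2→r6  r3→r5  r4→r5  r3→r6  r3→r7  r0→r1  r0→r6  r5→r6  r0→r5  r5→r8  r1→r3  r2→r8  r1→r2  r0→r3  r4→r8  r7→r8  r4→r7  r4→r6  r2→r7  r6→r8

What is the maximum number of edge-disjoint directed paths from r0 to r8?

Assign every edge capacity 1; by Menger, the answer equals the max flow.
Path r0→r8 (+1); total 1.
Path r0→r2→r8 (+1); total 2.
Path r0→r3→r8 (+1); total 3.
Path r0→r5→r8 (+1); total 4.
Path r0→r6→r8 (+1); total 5.
Path r0→r1→r2→r7→r8 (+1); total 6.
No residual r0→r8 path; max flow = 6.
Certifying cut of size 6: {r0→r1, r0→r2, r0→r3, r0→r5, r0→r6, r0→r8}.

6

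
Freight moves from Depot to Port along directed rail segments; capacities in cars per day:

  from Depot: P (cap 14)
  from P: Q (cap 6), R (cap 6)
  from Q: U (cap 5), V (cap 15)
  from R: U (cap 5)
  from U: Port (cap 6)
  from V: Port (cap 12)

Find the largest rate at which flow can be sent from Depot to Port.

11

Augment Depot→P→Q→U→Port: bottleneck 5, flow now 5.
Augment Depot→P→Q→V→Port: bottleneck 1, flow now 6.
Augment Depot→P→R→U→Port: bottleneck 1, flow now 7.
Augment Depot→P→R→U→Q→V→Port: bottleneck 4, flow now 11. (uses reverse residual edge)
No augmenting path remains; maximum flow = 11.
In the residual graph, reachable from Depot: {Depot, P, R}.
Min-cut edges: P→Q (6), R→U (5); capacity 6 + 5 = 11.
This cut is saturated, so no flow can exceed 11.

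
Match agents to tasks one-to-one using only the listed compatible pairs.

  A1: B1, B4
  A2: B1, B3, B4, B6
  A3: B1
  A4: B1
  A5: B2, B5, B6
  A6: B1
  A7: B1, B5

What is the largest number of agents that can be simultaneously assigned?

5

Unit-capacity flow: source→left, listed edges, right→sink; max matching = max flow.
Augmenting path A1→B1 (+1); matched 1.
Augmenting path A2→B3 (+1); matched 2.
Augmenting path A5→B2 (+1); matched 3.
Augmenting path A7→B5 (+1); matched 4.
Augmenting path A3→B1→A1→B4 (+1); matched 5.
No augmenting path remains; maximum matching = 5.
König certificate: {A1, A2, A5, A7, B1} is a vertex cover of size 5 (every listed pair touches it), so no matching can be larger.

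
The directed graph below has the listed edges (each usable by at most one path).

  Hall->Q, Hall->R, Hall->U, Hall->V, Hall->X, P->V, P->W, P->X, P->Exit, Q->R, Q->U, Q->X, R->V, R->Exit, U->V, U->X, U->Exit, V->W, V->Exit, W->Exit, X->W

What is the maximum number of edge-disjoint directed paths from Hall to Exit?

Assign every edge capacity 1; by Menger, the answer equals the max flow.
Path Hall→R→Exit (+1); total 1.
Path Hall→U→Exit (+1); total 2.
Path Hall→V→Exit (+1); total 3.
Path Hall→X→W→Exit (+1); total 4.
No residual Hall→Exit path; max flow = 4.
Certifying cut of size 4: {R→Exit, U→Exit, V→Exit, W→Exit}.

4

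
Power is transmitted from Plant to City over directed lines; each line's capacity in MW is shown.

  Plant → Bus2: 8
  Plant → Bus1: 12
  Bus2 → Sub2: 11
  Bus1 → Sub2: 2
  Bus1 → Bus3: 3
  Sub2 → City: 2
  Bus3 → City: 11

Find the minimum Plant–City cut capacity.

Augment Plant→Bus2→Sub2→City: bottleneck 2, flow now 2.
Augment Plant→Bus1→Bus3→City: bottleneck 3, flow now 5.
No augmenting path remains; maximum flow = 5.
By max-flow min-cut, the minimum cut capacity equals the max flow.
In the residual graph, reachable from Plant: {Plant, Bus2, Bus1, Sub2}.
Min-cut edges: Bus1→Bus3 (3), Sub2→City (2); capacity 3 + 2 = 5.

5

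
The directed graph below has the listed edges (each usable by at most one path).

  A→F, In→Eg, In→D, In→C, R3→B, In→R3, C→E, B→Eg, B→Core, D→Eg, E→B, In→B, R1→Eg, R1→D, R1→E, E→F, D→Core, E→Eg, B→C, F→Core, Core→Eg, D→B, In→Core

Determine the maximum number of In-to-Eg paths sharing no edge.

Assign every edge capacity 1; by Menger, the answer equals the max flow.
Path In→Eg (+1); total 1.
Path In→D→Eg (+1); total 2.
Path In→B→Eg (+1); total 3.
Path In→Core→Eg (+1); total 4.
Path In→C→E→Eg (+1); total 5.
No residual In→Eg path; max flow = 5.
Certifying cut of size 5: {B→Eg, C→E, Core→Eg, In→D, In→Eg}.

5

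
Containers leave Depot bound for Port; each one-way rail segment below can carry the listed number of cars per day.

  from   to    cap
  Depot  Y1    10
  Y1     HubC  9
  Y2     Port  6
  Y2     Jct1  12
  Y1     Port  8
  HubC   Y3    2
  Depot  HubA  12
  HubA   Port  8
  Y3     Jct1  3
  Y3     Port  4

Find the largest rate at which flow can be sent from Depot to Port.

Augment Depot→HubA→Port: bottleneck 8, flow now 8.
Augment Depot→Y1→Port: bottleneck 8, flow now 16.
Augment Depot→Y1→HubC→Y3→Port: bottleneck 2, flow now 18.
No augmenting path remains; maximum flow = 18.
In the residual graph, reachable from Depot: {Depot, HubA}.
Min-cut edges: Depot→Y1 (10), HubA→Port (8); capacity 10 + 8 = 18.
This cut is saturated, so no flow can exceed 18.

18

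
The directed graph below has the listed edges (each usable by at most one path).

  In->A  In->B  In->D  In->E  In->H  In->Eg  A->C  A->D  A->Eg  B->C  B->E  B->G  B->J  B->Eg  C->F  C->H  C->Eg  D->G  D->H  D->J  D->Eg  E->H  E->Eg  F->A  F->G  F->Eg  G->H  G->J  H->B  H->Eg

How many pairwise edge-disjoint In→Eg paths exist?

Assign every edge capacity 1; by Menger, the answer equals the max flow.
Path In→Eg (+1); total 1.
Path In→A→Eg (+1); total 2.
Path In→B→Eg (+1); total 3.
Path In→D→Eg (+1); total 4.
Path In→E→Eg (+1); total 5.
Path In→H→Eg (+1); total 6.
No residual In→Eg path; max flow = 6.
Certifying cut of size 6: {In→A, In→B, In→D, In→E, In→Eg, In→H}.

6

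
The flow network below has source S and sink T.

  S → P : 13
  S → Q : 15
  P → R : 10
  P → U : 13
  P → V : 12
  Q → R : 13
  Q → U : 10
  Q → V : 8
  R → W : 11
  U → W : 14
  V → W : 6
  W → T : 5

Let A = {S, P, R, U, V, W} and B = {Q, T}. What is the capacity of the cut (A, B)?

Edges leaving {S, P, R, U, V, W}: S→Q (15), W→T (5).
Cut capacity = 15 + 5 = 20.

20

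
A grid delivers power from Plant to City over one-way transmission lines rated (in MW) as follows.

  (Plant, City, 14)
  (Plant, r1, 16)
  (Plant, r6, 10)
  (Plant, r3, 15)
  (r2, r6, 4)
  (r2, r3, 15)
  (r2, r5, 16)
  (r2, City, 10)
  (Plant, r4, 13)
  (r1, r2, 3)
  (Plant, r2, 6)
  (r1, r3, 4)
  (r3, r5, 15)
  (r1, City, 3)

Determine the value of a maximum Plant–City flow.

Augment Plant→City: bottleneck 14, flow now 14.
Augment Plant→r1→City: bottleneck 3, flow now 17.
Augment Plant→r2→City: bottleneck 6, flow now 23.
Augment Plant→r1→r2→City: bottleneck 3, flow now 26.
No augmenting path remains; maximum flow = 26.
In the residual graph, reachable from Plant: {Plant, r1, r3, r4, r5, r6}.
Min-cut edges: Plant→r2 (6), Plant→City (14), r1→r2 (3), r1→City (3); capacity 6 + 14 + 3 + 3 = 26.
This cut is saturated, so no flow can exceed 26.

26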